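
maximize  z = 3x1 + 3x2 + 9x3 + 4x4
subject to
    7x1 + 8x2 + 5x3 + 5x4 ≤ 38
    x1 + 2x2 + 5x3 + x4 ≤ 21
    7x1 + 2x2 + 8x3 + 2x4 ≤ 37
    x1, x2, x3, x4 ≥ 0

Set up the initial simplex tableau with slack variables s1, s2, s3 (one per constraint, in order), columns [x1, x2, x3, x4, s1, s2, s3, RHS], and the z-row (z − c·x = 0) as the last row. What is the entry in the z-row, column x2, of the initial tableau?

-3

The z-row carries the negated objective coefficients: the x2 entry is -3.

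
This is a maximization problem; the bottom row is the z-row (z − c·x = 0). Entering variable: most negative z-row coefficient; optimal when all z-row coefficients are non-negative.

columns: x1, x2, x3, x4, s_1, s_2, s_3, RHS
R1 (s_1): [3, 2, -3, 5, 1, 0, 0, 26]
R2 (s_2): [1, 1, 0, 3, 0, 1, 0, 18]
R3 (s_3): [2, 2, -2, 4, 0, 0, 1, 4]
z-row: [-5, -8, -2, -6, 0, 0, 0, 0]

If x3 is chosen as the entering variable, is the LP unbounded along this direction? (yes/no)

yes

Every constraint-row entry in column x3 is ≤ 0, so increasing x3 is unbounded.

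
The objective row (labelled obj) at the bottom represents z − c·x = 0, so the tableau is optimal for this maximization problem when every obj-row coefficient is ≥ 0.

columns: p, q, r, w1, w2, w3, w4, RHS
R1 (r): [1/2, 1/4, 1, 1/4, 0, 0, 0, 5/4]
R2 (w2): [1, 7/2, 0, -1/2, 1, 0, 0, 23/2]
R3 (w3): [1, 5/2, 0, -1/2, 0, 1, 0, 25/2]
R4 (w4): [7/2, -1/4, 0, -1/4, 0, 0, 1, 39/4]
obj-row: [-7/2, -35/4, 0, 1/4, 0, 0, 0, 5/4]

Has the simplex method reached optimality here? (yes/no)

no

The obj-row has a negative entry -35/4 in column q, so it is not optimal.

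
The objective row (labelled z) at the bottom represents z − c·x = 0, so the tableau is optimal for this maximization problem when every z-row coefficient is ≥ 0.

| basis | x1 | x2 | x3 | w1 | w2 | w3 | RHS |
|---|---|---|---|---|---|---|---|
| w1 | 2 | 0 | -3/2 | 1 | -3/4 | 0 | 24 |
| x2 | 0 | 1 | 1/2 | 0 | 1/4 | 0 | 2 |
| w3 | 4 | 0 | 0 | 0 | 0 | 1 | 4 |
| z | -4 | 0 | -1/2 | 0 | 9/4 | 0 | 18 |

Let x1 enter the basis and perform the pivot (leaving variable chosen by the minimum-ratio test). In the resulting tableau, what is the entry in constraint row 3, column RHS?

1

Ratio test on column x1 — row 1: 24/2 = 12; row 2: entry 0 ≤ 0; row 3: 4/4 = 1. Minimum is 1 at row 3 (w3 leaves); pivot element 4.
Divide row 3 by 4; eliminate column x1 from the other rows.
In the new row 3, the RHS entry is the old entry divided by the pivot: 4/4 = 1.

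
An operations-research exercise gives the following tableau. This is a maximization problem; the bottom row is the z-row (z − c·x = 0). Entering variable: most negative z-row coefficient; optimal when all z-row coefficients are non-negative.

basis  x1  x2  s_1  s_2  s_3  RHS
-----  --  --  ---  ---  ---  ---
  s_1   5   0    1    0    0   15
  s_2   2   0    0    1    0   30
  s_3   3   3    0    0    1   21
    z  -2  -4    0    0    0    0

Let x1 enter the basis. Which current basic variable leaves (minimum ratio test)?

Column x1 entries and ratios — s_1: 15/5 = 3; s_2: 30/2 = 15; s_3: 21/3 = 7.
Smallest ratio is 3 in the row of s_1, so s_1 leaves.

s_1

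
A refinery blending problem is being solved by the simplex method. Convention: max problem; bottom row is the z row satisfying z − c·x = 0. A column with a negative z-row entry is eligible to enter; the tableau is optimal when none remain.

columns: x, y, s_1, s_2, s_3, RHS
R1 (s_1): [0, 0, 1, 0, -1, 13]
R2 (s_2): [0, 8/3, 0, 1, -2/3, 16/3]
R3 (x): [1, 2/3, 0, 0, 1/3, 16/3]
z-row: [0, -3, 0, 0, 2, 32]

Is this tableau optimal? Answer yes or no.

The z-row has a negative entry -3 in column y, so it is not optimal.

no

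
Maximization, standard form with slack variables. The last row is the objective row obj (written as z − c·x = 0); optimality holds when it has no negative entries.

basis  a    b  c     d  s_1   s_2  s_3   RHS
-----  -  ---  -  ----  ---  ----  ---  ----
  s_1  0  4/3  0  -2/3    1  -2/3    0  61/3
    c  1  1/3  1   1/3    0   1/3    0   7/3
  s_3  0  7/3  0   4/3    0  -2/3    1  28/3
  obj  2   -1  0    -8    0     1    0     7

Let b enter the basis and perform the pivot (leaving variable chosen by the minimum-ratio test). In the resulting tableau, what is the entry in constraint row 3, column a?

0

Ratio test on column b — row 1: (61/3)/(4/3) = 61/4; row 2: (7/3)/(1/3) = 7; row 3: (28/3)/(7/3) = 4. Minimum is 4 at row 3 (s_3 leaves); pivot element 7/3.
Divide row 3 by 7/3; eliminate column b from the other rows.
In the new row 3, the a entry is the old entry divided by the pivot: 0/(7/3) = 0.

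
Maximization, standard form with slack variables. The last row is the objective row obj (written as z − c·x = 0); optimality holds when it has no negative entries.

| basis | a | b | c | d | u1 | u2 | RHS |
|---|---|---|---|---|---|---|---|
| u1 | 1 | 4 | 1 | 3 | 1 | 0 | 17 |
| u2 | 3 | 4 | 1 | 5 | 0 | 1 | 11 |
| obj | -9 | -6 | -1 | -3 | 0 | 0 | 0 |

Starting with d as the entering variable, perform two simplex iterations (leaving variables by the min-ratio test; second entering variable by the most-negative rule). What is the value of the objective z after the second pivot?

33

Ratio test on column d — row 1: 17/3 = 17/3; row 2: 11/5 = 11/5. Minimum is 11/5 at row 2 (u2 leaves); pivot element 5.
Pivot on row 2; the obj-row RHS becomes 0 − (-3)·(11/5) = 33/5.
Next entering variable (most negative obj-row entry -36/5): a.
Ratio test on column a — row 1: entry -4/5 ≤ 0; row 2: (11/5)/(3/5) = 11/3. Minimum is 11/3 at row 2 (d leaves); pivot element 3/5.
After the second pivot the obj-row RHS is 33/5 − (-36/5)·(11/3) = 33.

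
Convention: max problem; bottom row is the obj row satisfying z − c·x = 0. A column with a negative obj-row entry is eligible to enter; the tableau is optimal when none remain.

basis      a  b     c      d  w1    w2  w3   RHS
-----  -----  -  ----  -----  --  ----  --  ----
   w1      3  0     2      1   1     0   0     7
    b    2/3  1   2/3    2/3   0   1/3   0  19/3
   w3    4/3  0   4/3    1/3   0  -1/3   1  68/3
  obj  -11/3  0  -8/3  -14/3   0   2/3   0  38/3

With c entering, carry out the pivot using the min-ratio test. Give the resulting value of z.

22

Ratio test on column c — row 1: 7/2 = 7/2; row 2: (19/3)/(2/3) = 19/2; row 3: (68/3)/(4/3) = 17. Minimum is 7/2 at row 1 (w1 leaves); pivot element 2.
Pivot on row 1; the obj-row RHS becomes 38/3 − (-8/3)·(7/2) = 22.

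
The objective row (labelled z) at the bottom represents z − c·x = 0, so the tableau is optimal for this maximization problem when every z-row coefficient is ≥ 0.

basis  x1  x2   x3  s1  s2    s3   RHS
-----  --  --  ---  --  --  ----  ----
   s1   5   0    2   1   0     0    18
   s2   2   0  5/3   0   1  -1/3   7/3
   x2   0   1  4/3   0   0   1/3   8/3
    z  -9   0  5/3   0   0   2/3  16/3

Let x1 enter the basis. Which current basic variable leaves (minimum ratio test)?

Column x1 entries and ratios — s1: 18/5 = 18/5; s2: (7/3)/2 = 7/6; x2: 0 ≤ 0, skip.
Smallest ratio is 7/6 in the row of s2, so s2 leaves.

s2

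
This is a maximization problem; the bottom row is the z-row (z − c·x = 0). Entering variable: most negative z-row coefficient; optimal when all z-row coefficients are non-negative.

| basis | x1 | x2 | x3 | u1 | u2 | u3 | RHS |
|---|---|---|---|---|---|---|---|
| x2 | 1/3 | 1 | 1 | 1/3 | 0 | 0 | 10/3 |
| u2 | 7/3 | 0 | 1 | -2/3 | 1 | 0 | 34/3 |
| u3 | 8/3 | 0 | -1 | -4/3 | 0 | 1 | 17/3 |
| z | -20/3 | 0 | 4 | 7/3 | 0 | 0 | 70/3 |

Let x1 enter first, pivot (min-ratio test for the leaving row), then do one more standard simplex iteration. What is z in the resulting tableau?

171/4

Ratio test on column x1 — row 1: (10/3)/(1/3) = 10; row 2: (34/3)/(7/3) = 34/7; row 3: (17/3)/(8/3) = 17/8. Minimum is 17/8 at row 3 (u3 leaves); pivot element 8/3.
Pivot on row 3; the z-row RHS becomes 70/3 − (-20/3)·(17/8) = 75/2.
Next entering variable (most negative z-row entry -1): u1.
Ratio test on column u1 — row 1: (21/8)/(1/2) = 21/4; row 2: (51/8)/(1/2) = 51/4; row 3: entry -1/2 ≤ 0. Minimum is 21/4 at row 1 (x2 leaves); pivot element 1/2.
After the second pivot the z-row RHS is 75/2 − (-1)·(21/4) = 171/4.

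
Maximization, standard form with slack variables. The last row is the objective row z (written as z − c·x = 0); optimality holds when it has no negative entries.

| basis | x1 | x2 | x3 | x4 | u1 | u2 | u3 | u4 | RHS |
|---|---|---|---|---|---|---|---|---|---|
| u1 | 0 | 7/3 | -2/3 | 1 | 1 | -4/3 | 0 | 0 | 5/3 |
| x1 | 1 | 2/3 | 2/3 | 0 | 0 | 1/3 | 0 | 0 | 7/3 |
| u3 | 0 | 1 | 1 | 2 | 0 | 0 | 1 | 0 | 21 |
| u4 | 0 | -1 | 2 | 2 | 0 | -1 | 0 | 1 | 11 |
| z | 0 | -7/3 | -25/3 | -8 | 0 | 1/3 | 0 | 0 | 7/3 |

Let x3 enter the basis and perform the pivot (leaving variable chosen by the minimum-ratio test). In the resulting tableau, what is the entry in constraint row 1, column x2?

Ratio test on column x3 — row 1: entry -2/3 ≤ 0; row 2: (7/3)/(2/3) = 7/2; row 3: 21/1 = 21; row 4: 11/2 = 11/2. Minimum is 7/2 at row 2 (x1 leaves); pivot element 2/3.
Divide row 2 by 2/3; eliminate column x3 from the other rows.
Row 1 update in column x2: 7/3 − (-2/3)·1 = 3.

3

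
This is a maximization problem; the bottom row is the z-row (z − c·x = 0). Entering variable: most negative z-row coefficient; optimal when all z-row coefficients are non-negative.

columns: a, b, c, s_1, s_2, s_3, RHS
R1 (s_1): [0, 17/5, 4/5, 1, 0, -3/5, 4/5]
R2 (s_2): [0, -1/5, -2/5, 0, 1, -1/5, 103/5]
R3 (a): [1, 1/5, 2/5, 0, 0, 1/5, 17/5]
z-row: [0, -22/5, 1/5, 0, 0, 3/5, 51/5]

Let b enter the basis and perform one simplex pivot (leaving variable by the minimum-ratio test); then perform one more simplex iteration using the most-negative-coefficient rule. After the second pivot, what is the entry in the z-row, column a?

3/4

Ratio test on column b — row 1: (4/5)/(17/5) = 4/17; row 2: entry -1/5 ≤ 0; row 3: (17/5)/(1/5) = 17. Minimum is 4/17 at row 1 (s_1 leaves); pivot element 17/5.
Divide row 1 by 17/5; eliminate column b from the other rows.
Second iteration: most negative z-row entry is -3/17 in column s_3, so s_3 enters.
Ratio test on column s_3 — row 1: entry -3/17 ≤ 0; row 2: entry -4/17 ≤ 0; row 3: (57/17)/(4/17) = 57/4. Minimum is 57/4 at row 3 (a leaves); pivot element 4/17.
Divide row 3 by 4/17; eliminate column s_3 from the other rows.
After both pivots, the entry at the z-row, column a is 3/4.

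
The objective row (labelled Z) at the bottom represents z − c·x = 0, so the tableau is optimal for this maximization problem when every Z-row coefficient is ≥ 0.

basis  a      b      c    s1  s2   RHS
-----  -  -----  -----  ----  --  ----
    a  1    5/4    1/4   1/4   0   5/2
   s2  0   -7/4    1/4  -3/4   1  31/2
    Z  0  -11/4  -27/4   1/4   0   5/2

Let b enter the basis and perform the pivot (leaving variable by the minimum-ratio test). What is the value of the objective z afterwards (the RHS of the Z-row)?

8

Ratio test on column b — row 1: (5/2)/(5/4) = 2; row 2: entry -7/4 ≤ 0. Minimum is 2 at row 1 (a leaves); pivot element 5/4.
Pivot on row 1; the Z-row RHS becomes 5/2 − (-11/4)·2 = 8.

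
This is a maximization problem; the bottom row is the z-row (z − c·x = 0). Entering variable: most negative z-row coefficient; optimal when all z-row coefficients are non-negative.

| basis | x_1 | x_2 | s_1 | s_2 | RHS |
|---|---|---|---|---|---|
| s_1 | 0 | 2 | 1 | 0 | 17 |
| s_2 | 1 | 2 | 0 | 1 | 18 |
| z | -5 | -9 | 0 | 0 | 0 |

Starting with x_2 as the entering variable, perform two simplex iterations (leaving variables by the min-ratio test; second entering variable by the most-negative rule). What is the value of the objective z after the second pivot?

Ratio test on column x_2 — row 1: 17/2 = 17/2; row 2: 18/2 = 9. Minimum is 17/2 at row 1 (s_1 leaves); pivot element 2.
Pivot on row 1; the z-row RHS becomes 0 − (-9)·(17/2) = 153/2.
Next entering variable (most negative z-row entry -5): x_1.
Ratio test on column x_1 — row 1: entry 0 ≤ 0; row 2: 1/1 = 1. Minimum is 1 at row 2 (s_2 leaves); pivot element 1.
After the second pivot the z-row RHS is 153/2 − (-5)·1 = 163/2.

163/2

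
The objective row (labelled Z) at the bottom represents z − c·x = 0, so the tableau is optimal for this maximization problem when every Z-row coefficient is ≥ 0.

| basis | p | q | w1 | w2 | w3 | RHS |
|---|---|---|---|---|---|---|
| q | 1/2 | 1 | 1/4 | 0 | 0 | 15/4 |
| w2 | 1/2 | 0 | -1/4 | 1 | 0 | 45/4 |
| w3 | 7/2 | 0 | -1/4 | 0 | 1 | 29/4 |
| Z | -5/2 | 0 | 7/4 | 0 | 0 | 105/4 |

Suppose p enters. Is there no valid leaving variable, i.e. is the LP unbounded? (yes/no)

no

Column p has positive entries in row(s) 1, 2, 3, so the ratio test bounds it — not unbounded.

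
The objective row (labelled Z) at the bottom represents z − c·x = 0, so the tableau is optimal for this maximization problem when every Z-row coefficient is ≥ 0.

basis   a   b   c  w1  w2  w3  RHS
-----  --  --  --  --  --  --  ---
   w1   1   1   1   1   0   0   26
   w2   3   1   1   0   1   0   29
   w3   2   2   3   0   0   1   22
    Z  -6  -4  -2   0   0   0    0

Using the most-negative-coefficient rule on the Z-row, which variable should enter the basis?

Negative Z-row entries: a: -6, b: -4, c: -2.
The most negative is -6 in column a, so a enters.

a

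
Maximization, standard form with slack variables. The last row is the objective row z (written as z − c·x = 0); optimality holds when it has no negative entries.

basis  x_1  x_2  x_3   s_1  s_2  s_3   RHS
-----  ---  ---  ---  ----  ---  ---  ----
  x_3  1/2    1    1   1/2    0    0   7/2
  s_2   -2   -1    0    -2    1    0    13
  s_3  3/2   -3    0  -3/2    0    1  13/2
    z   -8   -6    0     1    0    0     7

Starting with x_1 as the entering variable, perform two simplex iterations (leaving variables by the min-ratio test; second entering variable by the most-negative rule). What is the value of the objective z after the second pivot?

Ratio test on column x_1 — row 1: (7/2)/(1/2) = 7; row 2: entry -2 ≤ 0; row 3: (13/2)/(3/2) = 13/3. Minimum is 13/3 at row 3 (s_3 leaves); pivot element 3/2.
Pivot on row 3; the z-row RHS becomes 7 − (-8)·(13/3) = 125/3.
Next entering variable (most negative z-row entry -22): x_2.
Ratio test on column x_2 — row 1: (4/3)/2 = 2/3; row 2: entry -5 ≤ 0; row 3: entry -2 ≤ 0. Minimum is 2/3 at row 1 (x_3 leaves); pivot element 2.
After the second pivot the z-row RHS is 125/3 − (-22)·(2/3) = 169/3.

169/3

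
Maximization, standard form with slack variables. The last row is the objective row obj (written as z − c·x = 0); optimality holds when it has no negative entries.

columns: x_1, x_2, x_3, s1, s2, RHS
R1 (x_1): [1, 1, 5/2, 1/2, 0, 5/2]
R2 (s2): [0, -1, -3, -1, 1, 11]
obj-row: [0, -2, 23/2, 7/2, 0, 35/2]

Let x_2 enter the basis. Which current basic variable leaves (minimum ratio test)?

x_1

Column x_2 entries and ratios — x_1: (5/2)/1 = 5/2; s2: -1 ≤ 0, skip.
Smallest ratio is 5/2 in the row of x_1, so x_1 leaves.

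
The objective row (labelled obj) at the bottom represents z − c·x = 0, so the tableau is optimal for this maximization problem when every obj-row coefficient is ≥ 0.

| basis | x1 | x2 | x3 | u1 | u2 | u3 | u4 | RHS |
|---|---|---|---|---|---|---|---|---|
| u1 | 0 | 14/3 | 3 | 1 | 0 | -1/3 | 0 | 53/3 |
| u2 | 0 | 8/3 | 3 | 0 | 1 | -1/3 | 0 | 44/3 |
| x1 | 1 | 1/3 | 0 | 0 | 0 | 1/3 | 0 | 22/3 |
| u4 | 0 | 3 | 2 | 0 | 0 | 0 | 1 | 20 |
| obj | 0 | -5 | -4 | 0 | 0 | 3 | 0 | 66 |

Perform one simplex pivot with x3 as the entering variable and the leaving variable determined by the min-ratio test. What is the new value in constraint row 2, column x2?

Ratio test on column x3 — row 1: (53/3)/3 = 53/9; row 2: (44/3)/3 = 44/9; row 3: entry 0 ≤ 0; row 4: 20/2 = 10. Minimum is 44/9 at row 2 (u2 leaves); pivot element 3.
Divide row 2 by 3; eliminate column x3 from the other rows.
In the new row 2, the x2 entry is the old entry divided by the pivot: (8/3)/3 = 8/9.

8/9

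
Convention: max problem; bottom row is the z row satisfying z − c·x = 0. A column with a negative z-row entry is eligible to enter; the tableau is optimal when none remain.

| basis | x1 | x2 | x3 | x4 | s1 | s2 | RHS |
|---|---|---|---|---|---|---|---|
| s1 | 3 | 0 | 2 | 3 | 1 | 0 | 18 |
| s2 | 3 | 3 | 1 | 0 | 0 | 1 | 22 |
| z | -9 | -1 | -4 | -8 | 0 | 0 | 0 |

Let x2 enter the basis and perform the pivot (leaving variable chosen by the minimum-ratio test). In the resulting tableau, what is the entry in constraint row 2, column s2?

1/3

Ratio test on column x2 — row 1: entry 0 ≤ 0; row 2: 22/3 = 22/3. Minimum is 22/3 at row 2 (s2 leaves); pivot element 3.
Divide row 2 by 3; eliminate column x2 from the other rows.
In the new row 2, the s2 entry is the old entry divided by the pivot: 1/3 = 1/3.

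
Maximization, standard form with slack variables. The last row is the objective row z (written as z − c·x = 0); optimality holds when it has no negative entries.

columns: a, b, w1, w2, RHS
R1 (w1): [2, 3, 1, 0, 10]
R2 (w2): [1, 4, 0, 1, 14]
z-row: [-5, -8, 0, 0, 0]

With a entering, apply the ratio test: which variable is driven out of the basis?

w1

Column a entries and ratios — w1: 10/2 = 5; w2: 14/1 = 14.
Smallest ratio is 5 in the row of w1, so w1 leaves.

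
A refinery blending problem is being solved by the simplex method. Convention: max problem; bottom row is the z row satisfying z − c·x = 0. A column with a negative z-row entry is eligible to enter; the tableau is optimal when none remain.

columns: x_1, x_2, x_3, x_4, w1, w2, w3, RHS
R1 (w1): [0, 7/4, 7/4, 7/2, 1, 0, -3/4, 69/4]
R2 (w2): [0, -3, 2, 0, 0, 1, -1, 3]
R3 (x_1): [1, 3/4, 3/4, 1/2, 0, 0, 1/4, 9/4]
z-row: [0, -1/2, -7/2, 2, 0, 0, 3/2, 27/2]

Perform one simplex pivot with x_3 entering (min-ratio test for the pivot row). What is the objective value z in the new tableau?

Ratio test on column x_3 — row 1: (69/4)/(7/4) = 69/7; row 2: 3/2 = 3/2; row 3: (9/4)/(3/4) = 3. Minimum is 3/2 at row 2 (w2 leaves); pivot element 2.
Pivot on row 2; the z-row RHS becomes 27/2 − (-7/2)·(3/2) = 75/4.

75/4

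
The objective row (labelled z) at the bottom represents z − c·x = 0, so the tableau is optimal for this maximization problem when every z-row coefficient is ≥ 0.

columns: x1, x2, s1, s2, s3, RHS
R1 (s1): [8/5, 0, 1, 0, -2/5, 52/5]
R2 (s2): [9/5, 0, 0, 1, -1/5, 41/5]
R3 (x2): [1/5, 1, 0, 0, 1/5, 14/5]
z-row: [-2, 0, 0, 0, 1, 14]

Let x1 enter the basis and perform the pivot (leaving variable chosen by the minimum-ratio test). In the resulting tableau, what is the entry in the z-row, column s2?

Ratio test on column x1 — row 1: (52/5)/(8/5) = 13/2; row 2: (41/5)/(9/5) = 41/9; row 3: (14/5)/(1/5) = 14. Minimum is 41/9 at row 2 (s2 leaves); pivot element 9/5.
Divide row 2 by 9/5; eliminate column x1 from the other rows.
z-row update in column s2: 0 − (-2)·(5/9) = 10/9.

10/9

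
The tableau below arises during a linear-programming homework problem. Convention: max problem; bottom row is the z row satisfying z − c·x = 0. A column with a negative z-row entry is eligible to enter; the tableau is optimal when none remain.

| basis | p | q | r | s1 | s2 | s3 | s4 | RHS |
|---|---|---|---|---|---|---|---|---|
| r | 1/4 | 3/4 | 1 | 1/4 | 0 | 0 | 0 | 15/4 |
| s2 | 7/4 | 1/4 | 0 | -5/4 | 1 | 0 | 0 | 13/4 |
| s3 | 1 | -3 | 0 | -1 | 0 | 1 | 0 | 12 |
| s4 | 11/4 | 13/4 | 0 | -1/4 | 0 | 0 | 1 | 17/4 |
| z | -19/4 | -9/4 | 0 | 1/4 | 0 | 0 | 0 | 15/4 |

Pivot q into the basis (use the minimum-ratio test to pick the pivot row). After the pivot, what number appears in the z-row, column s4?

Ratio test on column q — row 1: (15/4)/(3/4) = 5; row 2: (13/4)/(1/4) = 13; row 3: entry -3 ≤ 0; row 4: (17/4)/(13/4) = 17/13. Minimum is 17/13 at row 4 (s4 leaves); pivot element 13/4.
Divide row 4 by 13/4; eliminate column q from the other rows.
z-row update in column s4: 0 − (-9/4)·(4/13) = 9/13.

9/13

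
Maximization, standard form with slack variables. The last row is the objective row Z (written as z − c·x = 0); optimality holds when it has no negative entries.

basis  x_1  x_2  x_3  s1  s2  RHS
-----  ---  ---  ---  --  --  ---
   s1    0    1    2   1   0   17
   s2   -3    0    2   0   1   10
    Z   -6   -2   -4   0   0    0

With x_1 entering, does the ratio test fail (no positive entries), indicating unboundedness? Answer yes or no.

yes

Every constraint-row entry in column x_1 is ≤ 0, so increasing x_1 is unbounded.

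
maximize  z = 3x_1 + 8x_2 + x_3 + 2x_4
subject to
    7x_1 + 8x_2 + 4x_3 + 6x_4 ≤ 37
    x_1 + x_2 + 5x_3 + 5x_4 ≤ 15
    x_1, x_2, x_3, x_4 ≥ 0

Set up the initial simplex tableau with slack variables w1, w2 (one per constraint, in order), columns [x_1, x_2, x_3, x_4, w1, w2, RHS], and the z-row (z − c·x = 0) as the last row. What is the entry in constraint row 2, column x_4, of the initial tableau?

Constraint 2 has coefficient 5 on x_4.

5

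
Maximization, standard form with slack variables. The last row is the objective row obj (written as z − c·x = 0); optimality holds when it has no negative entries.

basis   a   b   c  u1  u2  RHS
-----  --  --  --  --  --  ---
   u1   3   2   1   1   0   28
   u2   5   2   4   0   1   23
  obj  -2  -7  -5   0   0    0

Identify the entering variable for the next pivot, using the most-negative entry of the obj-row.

Negative obj-row entries: a: -2, b: -7, c: -5.
The most negative is -7 in column b, so b enters.

b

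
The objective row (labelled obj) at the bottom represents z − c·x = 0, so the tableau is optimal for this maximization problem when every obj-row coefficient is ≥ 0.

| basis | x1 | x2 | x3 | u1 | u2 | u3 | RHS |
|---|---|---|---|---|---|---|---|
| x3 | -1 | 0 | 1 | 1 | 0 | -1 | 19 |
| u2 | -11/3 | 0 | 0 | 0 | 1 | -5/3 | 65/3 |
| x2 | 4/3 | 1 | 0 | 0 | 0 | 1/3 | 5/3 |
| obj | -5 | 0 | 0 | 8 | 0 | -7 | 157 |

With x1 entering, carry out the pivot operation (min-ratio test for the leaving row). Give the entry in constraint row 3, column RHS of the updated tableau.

5/4

Ratio test on column x1 — row 1: entry -1 ≤ 0; row 2: entry -11/3 ≤ 0; row 3: (5/3)/(4/3) = 5/4. Minimum is 5/4 at row 3 (x2 leaves); pivot element 4/3.
Divide row 3 by 4/3; eliminate column x1 from the other rows.
In the new row 3, the RHS entry is the old entry divided by the pivot: (5/3)/(4/3) = 5/4.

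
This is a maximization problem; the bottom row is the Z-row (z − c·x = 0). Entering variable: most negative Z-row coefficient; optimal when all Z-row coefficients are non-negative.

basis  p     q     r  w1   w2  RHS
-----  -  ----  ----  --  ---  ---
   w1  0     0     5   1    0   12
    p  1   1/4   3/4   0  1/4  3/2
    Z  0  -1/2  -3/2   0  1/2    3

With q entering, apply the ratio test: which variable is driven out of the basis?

Column q entries and ratios — w1: 0 ≤ 0, skip; p: (3/2)/(1/4) = 6.
Smallest ratio is 6 in the row of p, so p leaves.

p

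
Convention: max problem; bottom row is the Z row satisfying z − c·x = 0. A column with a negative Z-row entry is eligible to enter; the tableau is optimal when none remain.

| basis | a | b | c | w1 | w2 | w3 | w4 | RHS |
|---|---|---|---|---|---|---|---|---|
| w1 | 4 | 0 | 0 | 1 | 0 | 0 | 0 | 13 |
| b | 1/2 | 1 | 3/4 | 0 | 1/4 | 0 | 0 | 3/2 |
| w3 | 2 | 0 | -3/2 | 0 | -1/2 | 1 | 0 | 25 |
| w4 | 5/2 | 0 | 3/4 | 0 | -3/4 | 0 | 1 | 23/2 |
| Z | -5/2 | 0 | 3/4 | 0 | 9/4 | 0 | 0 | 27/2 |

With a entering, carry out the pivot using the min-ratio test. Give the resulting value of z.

21

Ratio test on column a — row 1: 13/4 = 13/4; row 2: (3/2)/(1/2) = 3; row 3: 25/2 = 25/2; row 4: (23/2)/(5/2) = 23/5. Minimum is 3 at row 2 (b leaves); pivot element 1/2.
Pivot on row 2; the Z-row RHS becomes 27/2 − (-5/2)·3 = 21.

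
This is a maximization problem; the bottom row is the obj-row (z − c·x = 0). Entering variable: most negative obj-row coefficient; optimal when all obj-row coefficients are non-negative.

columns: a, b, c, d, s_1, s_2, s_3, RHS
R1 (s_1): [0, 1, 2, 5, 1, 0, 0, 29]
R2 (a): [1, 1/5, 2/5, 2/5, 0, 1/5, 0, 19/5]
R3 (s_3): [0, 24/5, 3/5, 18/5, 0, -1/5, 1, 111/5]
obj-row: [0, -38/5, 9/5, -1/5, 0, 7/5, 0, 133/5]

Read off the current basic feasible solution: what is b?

0

b is not in the basis, so in the current basic feasible solution b = 0.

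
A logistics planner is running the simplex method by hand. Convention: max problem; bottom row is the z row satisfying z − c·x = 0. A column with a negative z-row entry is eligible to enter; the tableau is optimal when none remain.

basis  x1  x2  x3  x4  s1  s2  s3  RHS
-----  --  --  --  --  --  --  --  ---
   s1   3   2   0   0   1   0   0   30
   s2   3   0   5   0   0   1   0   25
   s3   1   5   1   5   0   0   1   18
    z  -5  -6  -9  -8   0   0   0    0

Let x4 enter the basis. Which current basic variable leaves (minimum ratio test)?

s3

Column x4 entries and ratios — s1: 0 ≤ 0, skip; s2: 0 ≤ 0, skip; s3: 18/5 = 18/5.
Smallest ratio is 18/5 in the row of s3, so s3 leaves.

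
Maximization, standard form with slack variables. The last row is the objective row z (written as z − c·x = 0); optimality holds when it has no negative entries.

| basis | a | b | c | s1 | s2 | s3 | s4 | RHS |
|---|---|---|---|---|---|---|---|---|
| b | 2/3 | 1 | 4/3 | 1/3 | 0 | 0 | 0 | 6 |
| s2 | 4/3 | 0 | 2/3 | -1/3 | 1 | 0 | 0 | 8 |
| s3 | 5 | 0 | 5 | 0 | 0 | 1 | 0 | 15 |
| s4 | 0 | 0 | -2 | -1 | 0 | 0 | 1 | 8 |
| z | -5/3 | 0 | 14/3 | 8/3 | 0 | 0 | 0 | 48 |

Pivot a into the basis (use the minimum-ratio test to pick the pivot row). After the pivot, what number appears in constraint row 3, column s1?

0

Ratio test on column a — row 1: 6/(2/3) = 9; row 2: 8/(4/3) = 6; row 3: 15/5 = 3; row 4: entry 0 ≤ 0. Minimum is 3 at row 3 (s3 leaves); pivot element 5.
Divide row 3 by 5; eliminate column a from the other rows.
In the new row 3, the s1 entry is the old entry divided by the pivot: 0/5 = 0.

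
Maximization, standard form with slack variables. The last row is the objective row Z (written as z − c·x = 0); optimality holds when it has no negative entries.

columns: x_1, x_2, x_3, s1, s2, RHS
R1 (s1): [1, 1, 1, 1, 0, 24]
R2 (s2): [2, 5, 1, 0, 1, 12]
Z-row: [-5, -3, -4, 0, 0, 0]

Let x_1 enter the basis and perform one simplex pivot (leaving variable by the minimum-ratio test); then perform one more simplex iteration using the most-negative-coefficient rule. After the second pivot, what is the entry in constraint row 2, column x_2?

Ratio test on column x_1 — row 1: 24/1 = 24; row 2: 12/2 = 6. Minimum is 6 at row 2 (s2 leaves); pivot element 2.
Divide row 2 by 2; eliminate column x_1 from the other rows.
Second iteration: most negative Z-row entry is -3/2 in column x_3, so x_3 enters.
Ratio test on column x_3 — row 1: 18/(1/2) = 36; row 2: 6/(1/2) = 12. Minimum is 12 at row 2 (x_1 leaves); pivot element 1/2.
Divide row 2 by 1/2; eliminate column x_3 from the other rows.
After both pivots, the entry at constraint row 2, column x_2 is 5.

5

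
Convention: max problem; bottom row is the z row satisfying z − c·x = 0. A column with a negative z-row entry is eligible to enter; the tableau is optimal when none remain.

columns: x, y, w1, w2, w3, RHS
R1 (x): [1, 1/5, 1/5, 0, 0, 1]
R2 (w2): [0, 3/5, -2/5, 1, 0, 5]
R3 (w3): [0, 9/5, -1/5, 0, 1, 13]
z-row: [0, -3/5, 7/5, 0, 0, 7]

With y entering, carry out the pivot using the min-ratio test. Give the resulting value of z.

Ratio test on column y — row 1: 1/(1/5) = 5; row 2: 5/(3/5) = 25/3; row 3: 13/(9/5) = 65/9. Minimum is 5 at row 1 (x leaves); pivot element 1/5.
Pivot on row 1; the z-row RHS becomes 7 − (-3/5)·5 = 10.

10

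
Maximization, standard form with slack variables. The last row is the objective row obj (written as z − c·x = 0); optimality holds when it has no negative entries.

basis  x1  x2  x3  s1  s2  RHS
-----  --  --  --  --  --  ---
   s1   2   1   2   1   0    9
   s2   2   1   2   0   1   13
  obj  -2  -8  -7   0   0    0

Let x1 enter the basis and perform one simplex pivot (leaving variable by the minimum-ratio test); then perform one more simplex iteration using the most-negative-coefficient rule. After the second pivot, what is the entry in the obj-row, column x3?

9

Ratio test on column x1 — row 1: 9/2 = 9/2; row 2: 13/2 = 13/2. Minimum is 9/2 at row 1 (s1 leaves); pivot element 2.
Divide row 1 by 2; eliminate column x1 from the other rows.
Second iteration: most negative obj-row entry is -7 in column x2, so x2 enters.
Ratio test on column x2 — row 1: (9/2)/(1/2) = 9; row 2: entry 0 ≤ 0. Minimum is 9 at row 1 (x1 leaves); pivot element 1/2.
Divide row 1 by 1/2; eliminate column x2 from the other rows.
After both pivots, the entry at the obj-row, column x3 is 9.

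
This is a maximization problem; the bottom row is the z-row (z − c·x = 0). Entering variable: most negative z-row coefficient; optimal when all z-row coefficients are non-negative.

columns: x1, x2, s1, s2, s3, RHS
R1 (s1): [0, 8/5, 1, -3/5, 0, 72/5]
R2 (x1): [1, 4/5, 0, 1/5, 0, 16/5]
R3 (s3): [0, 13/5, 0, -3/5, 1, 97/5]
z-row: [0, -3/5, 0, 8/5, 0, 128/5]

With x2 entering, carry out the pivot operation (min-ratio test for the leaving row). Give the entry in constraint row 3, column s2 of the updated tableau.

Ratio test on column x2 — row 1: (72/5)/(8/5) = 9; row 2: (16/5)/(4/5) = 4; row 3: (97/5)/(13/5) = 97/13. Minimum is 4 at row 2 (x1 leaves); pivot element 4/5.
Divide row 2 by 4/5; eliminate column x2 from the other rows.
Row 3 update in column s2: -3/5 − (13/5)·(1/4) = -5/4.

-5/4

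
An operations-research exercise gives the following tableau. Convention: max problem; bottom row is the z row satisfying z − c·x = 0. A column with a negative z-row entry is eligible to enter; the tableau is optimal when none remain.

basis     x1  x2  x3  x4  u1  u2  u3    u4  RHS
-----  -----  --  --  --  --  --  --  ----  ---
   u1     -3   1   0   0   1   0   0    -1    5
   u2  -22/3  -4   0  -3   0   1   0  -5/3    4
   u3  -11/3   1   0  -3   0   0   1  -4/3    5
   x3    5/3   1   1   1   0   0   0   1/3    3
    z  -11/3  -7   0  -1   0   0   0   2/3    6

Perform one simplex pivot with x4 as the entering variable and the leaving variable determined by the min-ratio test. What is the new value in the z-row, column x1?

Ratio test on column x4 — row 1: entry 0 ≤ 0; row 2: entry -3 ≤ 0; row 3: entry -3 ≤ 0; row 4: 3/1 = 3. Minimum is 3 at row 4 (x3 leaves); pivot element 1.
Divide row 4 by 1; eliminate column x4 from the other rows.
z-row update in column x1: -11/3 − (-1)·(5/3) = -2.

-2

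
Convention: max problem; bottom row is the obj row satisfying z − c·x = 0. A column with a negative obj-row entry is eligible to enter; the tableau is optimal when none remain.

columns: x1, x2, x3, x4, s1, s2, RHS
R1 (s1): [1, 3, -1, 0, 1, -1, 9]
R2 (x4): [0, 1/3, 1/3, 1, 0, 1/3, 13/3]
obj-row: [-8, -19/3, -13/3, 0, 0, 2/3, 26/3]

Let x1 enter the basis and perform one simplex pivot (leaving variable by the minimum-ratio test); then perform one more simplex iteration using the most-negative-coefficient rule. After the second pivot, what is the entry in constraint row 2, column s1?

Ratio test on column x1 — row 1: 9/1 = 9; row 2: entry 0 ≤ 0. Minimum is 9 at row 1 (s1 leaves); pivot element 1.
Divide row 1 by 1; eliminate column x1 from the other rows.
Second iteration: most negative obj-row entry is -37/3 in column x3, so x3 enters.
Ratio test on column x3 — row 1: entry -1 ≤ 0; row 2: (13/3)/(1/3) = 13. Minimum is 13 at row 2 (x4 leaves); pivot element 1/3.
Divide row 2 by 1/3; eliminate column x3 from the other rows.
After both pivots, the entry at constraint row 2, column s1 is 0.

0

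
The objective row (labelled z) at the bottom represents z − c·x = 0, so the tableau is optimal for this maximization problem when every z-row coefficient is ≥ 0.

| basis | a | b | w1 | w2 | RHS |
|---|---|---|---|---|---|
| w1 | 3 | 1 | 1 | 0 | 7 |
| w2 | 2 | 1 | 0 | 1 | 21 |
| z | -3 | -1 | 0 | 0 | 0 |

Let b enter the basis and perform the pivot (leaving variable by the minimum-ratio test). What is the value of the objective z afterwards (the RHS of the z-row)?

Ratio test on column b — row 1: 7/1 = 7; row 2: 21/1 = 21. Minimum is 7 at row 1 (w1 leaves); pivot element 1.
Pivot on row 1; the z-row RHS becomes 0 − (-1)·7 = 7.

7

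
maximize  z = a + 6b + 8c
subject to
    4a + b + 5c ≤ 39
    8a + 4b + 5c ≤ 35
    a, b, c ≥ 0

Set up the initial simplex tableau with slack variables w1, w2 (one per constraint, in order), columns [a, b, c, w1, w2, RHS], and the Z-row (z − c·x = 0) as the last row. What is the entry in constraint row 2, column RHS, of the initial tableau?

The RHS of constraint 2 is b_2 = 35.

35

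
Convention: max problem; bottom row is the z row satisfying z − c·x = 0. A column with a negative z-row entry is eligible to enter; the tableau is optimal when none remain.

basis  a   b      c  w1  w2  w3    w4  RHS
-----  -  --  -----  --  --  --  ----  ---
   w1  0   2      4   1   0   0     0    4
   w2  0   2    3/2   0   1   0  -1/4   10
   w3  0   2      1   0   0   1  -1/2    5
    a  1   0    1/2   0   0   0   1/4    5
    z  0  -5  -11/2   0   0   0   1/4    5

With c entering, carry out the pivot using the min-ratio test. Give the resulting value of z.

Ratio test on column c — row 1: 4/4 = 1; row 2: 10/(3/2) = 20/3; row 3: 5/1 = 5; row 4: 5/(1/2) = 10. Minimum is 1 at row 1 (w1 leaves); pivot element 4.
Pivot on row 1; the z-row RHS becomes 5 − (-11/2)·1 = 21/2.

21/2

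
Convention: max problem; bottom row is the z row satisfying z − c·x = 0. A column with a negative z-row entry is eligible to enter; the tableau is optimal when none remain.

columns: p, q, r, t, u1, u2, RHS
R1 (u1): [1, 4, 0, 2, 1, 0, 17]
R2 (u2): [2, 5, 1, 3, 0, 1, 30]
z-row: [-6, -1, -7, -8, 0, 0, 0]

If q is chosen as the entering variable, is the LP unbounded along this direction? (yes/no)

no

Column q has positive entries in row(s) 1, 2, so the ratio test bounds it — not unbounded.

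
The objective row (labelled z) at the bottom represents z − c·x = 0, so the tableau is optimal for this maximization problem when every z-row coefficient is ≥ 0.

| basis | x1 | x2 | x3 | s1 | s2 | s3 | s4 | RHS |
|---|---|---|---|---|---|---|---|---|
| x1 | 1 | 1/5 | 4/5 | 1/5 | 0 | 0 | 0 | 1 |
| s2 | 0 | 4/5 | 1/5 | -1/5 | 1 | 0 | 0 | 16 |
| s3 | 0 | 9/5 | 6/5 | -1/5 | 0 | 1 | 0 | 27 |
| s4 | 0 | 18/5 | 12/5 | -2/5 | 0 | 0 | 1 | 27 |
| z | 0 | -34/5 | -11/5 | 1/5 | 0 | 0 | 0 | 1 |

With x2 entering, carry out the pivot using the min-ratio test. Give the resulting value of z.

35

Ratio test on column x2 — row 1: 1/(1/5) = 5; row 2: 16/(4/5) = 20; row 3: 27/(9/5) = 15; row 4: 27/(18/5) = 15/2. Minimum is 5 at row 1 (x1 leaves); pivot element 1/5.
Pivot on row 1; the z-row RHS becomes 1 − (-34/5)·5 = 35.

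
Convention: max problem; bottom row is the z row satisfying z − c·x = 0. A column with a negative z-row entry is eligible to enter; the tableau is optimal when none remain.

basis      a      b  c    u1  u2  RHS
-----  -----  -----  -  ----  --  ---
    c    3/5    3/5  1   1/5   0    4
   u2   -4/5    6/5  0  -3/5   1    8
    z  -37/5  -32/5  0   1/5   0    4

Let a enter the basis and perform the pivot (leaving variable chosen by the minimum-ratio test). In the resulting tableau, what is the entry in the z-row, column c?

37/3

Ratio test on column a — row 1: 4/(3/5) = 20/3; row 2: entry -4/5 ≤ 0. Minimum is 20/3 at row 1 (c leaves); pivot element 3/5.
Divide row 1 by 3/5; eliminate column a from the other rows.
z-row update in column c: 0 − (-37/5)·(5/3) = 37/3.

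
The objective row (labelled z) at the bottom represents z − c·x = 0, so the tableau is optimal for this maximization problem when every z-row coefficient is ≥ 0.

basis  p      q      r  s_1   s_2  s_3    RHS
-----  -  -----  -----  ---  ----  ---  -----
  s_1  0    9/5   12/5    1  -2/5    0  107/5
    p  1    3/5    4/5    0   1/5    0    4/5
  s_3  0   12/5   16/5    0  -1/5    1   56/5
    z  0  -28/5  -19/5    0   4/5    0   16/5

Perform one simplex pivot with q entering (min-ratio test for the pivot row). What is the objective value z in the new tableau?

Ratio test on column q — row 1: (107/5)/(9/5) = 107/9; row 2: (4/5)/(3/5) = 4/3; row 3: (56/5)/(12/5) = 14/3. Minimum is 4/3 at row 2 (p leaves); pivot element 3/5.
Pivot on row 2; the z-row RHS becomes 16/5 − (-28/5)·(4/3) = 32/3.

32/3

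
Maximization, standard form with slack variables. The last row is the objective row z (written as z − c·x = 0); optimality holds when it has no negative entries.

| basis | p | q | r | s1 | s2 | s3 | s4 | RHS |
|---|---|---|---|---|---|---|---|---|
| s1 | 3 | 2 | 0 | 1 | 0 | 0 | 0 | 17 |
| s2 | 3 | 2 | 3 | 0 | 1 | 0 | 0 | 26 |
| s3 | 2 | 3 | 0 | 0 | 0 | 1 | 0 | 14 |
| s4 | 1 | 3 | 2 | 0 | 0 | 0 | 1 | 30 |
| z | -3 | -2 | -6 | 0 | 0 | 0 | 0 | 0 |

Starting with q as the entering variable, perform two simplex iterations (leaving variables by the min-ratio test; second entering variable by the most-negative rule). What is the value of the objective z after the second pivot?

128/3

Ratio test on column q — row 1: 17/2 = 17/2; row 2: 26/2 = 13; row 3: 14/3 = 14/3; row 4: 30/3 = 10. Minimum is 14/3 at row 3 (s3 leaves); pivot element 3.
Pivot on row 3; the z-row RHS becomes 0 − (-2)·(14/3) = 28/3.
Next entering variable (most negative z-row entry -6): r.
Ratio test on column r — row 1: entry 0 ≤ 0; row 2: (50/3)/3 = 50/9; row 3: entry 0 ≤ 0; row 4: 16/2 = 8. Minimum is 50/9 at row 2 (s2 leaves); pivot element 3.
After the second pivot the z-row RHS is 28/3 − (-6)·(50/9) = 128/3.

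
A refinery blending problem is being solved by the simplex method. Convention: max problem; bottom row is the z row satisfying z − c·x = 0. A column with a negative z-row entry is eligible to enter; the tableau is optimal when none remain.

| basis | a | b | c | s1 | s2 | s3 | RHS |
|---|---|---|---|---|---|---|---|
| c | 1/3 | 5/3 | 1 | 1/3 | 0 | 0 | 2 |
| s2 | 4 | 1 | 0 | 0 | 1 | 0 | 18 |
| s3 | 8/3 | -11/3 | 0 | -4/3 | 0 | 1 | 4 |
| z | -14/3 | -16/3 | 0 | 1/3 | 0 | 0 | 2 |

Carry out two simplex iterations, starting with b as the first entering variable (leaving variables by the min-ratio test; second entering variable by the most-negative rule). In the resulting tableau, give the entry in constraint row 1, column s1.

4/17

Ratio test on column b — row 1: 2/(5/3) = 6/5; row 2: 18/1 = 18; row 3: entry -11/3 ≤ 0. Minimum is 6/5 at row 1 (c leaves); pivot element 5/3.
Divide row 1 by 5/3; eliminate column b from the other rows.
Second iteration: most negative z-row entry is -18/5 in column a, so a enters.
Ratio test on column a — row 1: (6/5)/(1/5) = 6; row 2: (84/5)/(19/5) = 84/19; row 3: (42/5)/(17/5) = 42/17. Minimum is 42/17 at row 3 (s3 leaves); pivot element 17/5.
Divide row 3 by 17/5; eliminate column a from the other rows.
After both pivots, the entry at constraint row 1, column s1 is 4/17.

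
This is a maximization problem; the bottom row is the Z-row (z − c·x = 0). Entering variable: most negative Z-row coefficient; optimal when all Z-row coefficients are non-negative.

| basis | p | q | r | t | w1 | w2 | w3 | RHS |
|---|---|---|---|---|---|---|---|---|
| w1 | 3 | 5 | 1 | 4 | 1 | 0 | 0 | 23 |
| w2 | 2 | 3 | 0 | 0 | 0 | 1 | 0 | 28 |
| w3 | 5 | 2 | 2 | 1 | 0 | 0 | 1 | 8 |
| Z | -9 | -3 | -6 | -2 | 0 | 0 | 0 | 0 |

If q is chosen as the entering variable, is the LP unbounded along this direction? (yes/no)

no

Column q has positive entries in row(s) 1, 2, 3, so the ratio test bounds it — not unbounded.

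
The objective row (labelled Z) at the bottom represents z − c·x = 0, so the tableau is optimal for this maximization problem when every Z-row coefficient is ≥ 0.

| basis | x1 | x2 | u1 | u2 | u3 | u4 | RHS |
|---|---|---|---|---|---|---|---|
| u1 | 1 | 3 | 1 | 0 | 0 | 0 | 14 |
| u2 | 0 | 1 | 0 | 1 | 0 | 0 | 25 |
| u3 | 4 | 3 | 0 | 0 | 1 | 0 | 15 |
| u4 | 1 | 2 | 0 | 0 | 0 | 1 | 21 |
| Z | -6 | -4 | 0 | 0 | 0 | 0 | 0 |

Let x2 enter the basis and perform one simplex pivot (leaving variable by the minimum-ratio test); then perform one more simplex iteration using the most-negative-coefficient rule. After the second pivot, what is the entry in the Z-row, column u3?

14/9

Ratio test on column x2 — row 1: 14/3 = 14/3; row 2: 25/1 = 25; row 3: 15/3 = 5; row 4: 21/2 = 21/2. Minimum is 14/3 at row 1 (u1 leaves); pivot element 3.
Divide row 1 by 3; eliminate column x2 from the other rows.
Second iteration: most negative Z-row entry is -14/3 in column x1, so x1 enters.
Ratio test on column x1 — row 1: (14/3)/(1/3) = 14; row 2: entry -1/3 ≤ 0; row 3: 1/3 = 1/3; row 4: (35/3)/(1/3) = 35. Minimum is 1/3 at row 3 (u3 leaves); pivot element 3.
Divide row 3 by 3; eliminate column x1 from the other rows.
After both pivots, the entry at the Z-row, column u3 is 14/9.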